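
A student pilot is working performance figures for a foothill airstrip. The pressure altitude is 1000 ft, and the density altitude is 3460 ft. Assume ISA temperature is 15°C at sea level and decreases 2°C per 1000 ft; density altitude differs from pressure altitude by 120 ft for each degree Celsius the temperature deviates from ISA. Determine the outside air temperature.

33.5°C

Density altitude − pressure altitude = 3460 − 1000 = +2460 ft.
At 120 ft/°C that is an ISA deviation of 2460/120 = +20.5°C.
ISA temperature at 1000 ft = 15 − 2 × (1000/1000) = 13°C.
OAT = ISA + deviation = 13 + (+20.5) = 33.5°C.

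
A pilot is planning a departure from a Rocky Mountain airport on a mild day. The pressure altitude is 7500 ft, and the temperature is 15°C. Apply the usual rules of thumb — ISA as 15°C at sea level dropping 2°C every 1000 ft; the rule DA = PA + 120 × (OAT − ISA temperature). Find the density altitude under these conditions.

9300 ft

ISA temperature at 7500 ft = 15 − 2 × (7500/1000) = 0°C.
ISA deviation = 15 − 0 = +15°C.
Density altitude = 7500 + 120 × (15) = 7500 + (+1800) = 9300 ft.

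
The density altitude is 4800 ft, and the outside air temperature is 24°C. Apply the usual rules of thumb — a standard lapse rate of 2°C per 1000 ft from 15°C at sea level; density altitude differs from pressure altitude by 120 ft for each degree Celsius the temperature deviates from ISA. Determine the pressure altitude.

DA = PA + 120 × (OAT − (15 − 2·PA/1000)) = PA + 120·OAT − 1800 + 0.24·PA = 1.24·PA + 120·OAT − 1800.
So 1.24·PA = 4800 − 120 × 24 + 1800 = 3720.
PA = 3720 / 1.24 = 3000 ft.

3000 ft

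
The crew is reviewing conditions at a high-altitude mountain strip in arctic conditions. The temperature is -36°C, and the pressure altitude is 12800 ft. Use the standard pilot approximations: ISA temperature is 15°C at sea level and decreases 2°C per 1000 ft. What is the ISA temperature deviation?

ISA temperature at 12800 ft = 15 − 2 × (12800/1000) = -10.6°C.
Deviation = OAT − ISA = -36 − (-10.6) = -25.4°C.

ISA-25.4°C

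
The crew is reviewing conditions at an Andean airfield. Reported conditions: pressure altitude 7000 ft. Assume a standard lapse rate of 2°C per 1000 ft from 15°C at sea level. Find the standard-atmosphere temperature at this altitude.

ISA temperature = 15 − 2 × (7000/1000) = 15 − 14 = 1°C.

1°C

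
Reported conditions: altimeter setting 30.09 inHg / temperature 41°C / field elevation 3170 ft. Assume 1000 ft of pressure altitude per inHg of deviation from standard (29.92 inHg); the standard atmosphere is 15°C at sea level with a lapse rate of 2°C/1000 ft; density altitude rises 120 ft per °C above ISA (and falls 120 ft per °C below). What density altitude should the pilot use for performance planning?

Pressure altitude = 3170 + (29.92 − 30.09) × 1000 = 3170 + (-170) = 3000 ft.
ISA temperature at 3000 ft = 15 − 2 × (3000/1000) = 9°C.
ISA deviation = 41 − 9 = +32°C.
Density altitude = 3000 + 120 × (32) = 6840 ft.

6840 ft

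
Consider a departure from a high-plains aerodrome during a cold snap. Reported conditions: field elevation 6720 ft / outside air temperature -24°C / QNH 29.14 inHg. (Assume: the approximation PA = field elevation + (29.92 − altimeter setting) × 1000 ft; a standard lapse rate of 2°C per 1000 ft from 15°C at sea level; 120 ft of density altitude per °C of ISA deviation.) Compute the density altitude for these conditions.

Pressure altitude = 6720 + (29.92 − 29.14) × 1000 = 6720 + (+780) = 7500 ft.
ISA temperature at 7500 ft = 15 − 2 × (7500/1000) = 0°C.
ISA deviation = -24 − 0 = -24°C.
Density altitude = 7500 + 120 × (-24) = 4620 ft.

4620 ft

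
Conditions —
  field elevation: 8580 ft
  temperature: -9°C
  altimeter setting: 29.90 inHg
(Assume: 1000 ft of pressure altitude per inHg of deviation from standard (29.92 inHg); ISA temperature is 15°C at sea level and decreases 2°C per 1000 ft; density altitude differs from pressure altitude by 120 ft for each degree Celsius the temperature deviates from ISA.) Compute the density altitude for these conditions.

Pressure altitude = 8580 + (29.92 − 29.90) × 1000 = 8580 + (+20) = 8600 ft.
ISA temperature at 8600 ft = 15 − 2 × (8600/1000) = -2.2°C.
ISA deviation = -9 − (-2.2) = -6.8°C.
Density altitude = 8600 + 120 × (-6.8) = 7784 ft.

7784 ft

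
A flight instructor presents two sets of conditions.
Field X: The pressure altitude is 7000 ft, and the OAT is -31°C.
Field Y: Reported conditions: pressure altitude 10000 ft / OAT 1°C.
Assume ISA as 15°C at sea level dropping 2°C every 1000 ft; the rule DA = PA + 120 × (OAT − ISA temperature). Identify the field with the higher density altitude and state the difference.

Field X: ISA temp = 1°C, deviation -32°C, DA = 7000 + 120 × (-32) = 3160 ft.
Field Y: ISA temp = -5°C, deviation +6°C, DA = 10000 + 120 × 6 = 10720 ft.
Field Y is higher by 10720 − 3160 = 7560 ft.

Field Y by 7560 ft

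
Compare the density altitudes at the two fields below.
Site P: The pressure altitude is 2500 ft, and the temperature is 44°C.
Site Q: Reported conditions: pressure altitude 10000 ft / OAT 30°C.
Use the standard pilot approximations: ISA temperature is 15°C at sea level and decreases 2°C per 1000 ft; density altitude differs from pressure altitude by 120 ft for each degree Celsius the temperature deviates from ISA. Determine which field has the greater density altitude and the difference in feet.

Site P: ISA temp = 10°C, deviation +34°C, DA = 2500 + 120 × 34 = 6580 ft.
Site Q: ISA temp = -5°C, deviation +35°C, DA = 10000 + 120 × 35 = 14200 ft.
Site Q is higher by 14200 − 6580 = 7620 ft.

Site Q by 7620 ft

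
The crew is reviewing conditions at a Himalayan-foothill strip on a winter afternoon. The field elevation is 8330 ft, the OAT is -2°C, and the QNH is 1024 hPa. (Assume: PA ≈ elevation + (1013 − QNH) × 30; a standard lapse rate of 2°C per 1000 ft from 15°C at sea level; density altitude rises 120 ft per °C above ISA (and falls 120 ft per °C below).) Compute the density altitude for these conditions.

Pressure altitude = 8330 + (1013 − 1024) × 30 = 8330 + (-330) = 8000 ft.
ISA temperature at 8000 ft = 15 − 2 × (8000/1000) = -1°C.
ISA deviation = -2 − (-1) = -1°C.
Density altitude = 8000 + 120 × (-1) = 7880 ft.

7880 ft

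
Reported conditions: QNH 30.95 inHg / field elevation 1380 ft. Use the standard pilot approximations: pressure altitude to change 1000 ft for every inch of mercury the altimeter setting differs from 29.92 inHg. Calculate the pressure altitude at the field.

Pressure correction = (29.92 − 30.95) × 1000 = -1030 ft.
Pressure altitude = 1380 + (-1030) = 350 ft.

350 ft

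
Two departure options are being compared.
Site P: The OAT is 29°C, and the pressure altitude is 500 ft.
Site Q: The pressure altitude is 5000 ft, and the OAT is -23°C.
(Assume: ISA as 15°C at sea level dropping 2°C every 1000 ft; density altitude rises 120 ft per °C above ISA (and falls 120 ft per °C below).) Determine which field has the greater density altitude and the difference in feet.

Site P: ISA temp = 14°C, deviation +15°C, DA = 500 + 120 × 15 = 2300 ft.
Site Q: ISA temp = 5°C, deviation -28°C, DA = 5000 + 120 × (-28) = 1640 ft.
Site P is higher by 2300 − 1640 = 660 ft.

Site P by 660 ft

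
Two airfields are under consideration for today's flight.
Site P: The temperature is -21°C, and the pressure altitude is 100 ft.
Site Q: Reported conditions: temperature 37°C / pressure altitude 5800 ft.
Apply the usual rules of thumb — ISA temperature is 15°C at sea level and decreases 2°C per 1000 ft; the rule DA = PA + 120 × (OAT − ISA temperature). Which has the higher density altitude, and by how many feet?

Site Q by 14028 ft

Site P: ISA temp = 14.8°C, deviation -35.8°C, DA = 100 + 120 × (-35.8) = -4196 ft.
Site Q: ISA temp = 3.4°C, deviation +33.6°C, DA = 5800 + 120 × 33.6 = 9832 ft.
Site Q is higher by 9832 − (-4196) = 14028 ft.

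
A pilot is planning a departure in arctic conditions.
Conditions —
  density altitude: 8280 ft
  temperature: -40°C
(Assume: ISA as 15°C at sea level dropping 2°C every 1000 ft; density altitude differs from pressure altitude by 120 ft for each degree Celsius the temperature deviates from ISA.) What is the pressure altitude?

DA = PA + 120 × (OAT − (15 − 2·PA/1000)) = PA + 120·OAT − 1800 + 0.24·PA = 1.24·PA + 120·OAT − 1800.
So 1.24·PA = 8280 − 120 × (-40) + 1800 = 14880.
PA = 14880 / 1.24 = 12000 ft.

12000 ft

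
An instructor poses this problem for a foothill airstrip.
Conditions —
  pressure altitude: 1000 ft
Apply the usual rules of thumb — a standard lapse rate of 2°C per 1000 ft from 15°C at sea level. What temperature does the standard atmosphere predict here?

ISA temperature = 15 − 2 × (1000/1000) = 15 − 2 = 13°C.

13°C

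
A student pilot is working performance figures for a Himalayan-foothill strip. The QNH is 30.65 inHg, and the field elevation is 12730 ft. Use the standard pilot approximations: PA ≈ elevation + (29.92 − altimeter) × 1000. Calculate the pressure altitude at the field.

12000 ft

Pressure correction = (29.92 − 30.65) × 1000 = -730 ft.
Pressure altitude = 12730 + (-730) = 12000 ft.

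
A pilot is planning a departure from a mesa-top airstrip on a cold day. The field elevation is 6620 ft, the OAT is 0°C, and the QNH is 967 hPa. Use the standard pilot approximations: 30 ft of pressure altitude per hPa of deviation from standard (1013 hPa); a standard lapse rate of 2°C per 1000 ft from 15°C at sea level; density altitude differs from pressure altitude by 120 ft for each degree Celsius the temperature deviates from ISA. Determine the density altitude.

Pressure altitude = 6620 + (1013 − 967) × 30 = 6620 + (+1380) = 8000 ft.
ISA temperature at 8000 ft = 15 − 2 × (8000/1000) = -1°C.
ISA deviation = 0 − (-1) = +1°C.
Density altitude = 8000 + 120 × (1) = 8120 ft.

8120 ft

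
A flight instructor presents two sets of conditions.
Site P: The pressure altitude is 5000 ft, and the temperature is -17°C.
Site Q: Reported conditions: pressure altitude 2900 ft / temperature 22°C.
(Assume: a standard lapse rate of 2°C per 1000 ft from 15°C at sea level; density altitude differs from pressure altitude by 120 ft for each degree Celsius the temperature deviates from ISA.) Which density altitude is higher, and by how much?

Site Q by 2076 ft

Site P: ISA temp = 5°C, deviation -22°C, DA = 5000 + 120 × (-22) = 2360 ft.
Site Q: ISA temp = 9.2°C, deviation +12.8°C, DA = 2900 + 120 × 12.8 = 4436 ft.
Site Q is higher by 4436 − 2360 = 2076 ft.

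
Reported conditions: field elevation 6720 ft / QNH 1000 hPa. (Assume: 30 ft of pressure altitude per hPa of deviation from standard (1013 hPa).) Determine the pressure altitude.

Pressure correction = (1013 − 1000) × 30 = +390 ft.
Pressure altitude = 6720 + (+390) = 7110 ft.

7110 ft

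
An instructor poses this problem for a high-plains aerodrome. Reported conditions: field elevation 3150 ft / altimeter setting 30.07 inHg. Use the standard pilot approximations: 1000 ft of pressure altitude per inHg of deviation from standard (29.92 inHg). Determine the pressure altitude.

Pressure correction = (29.92 − 30.07) × 1000 = -150 ft.
Pressure altitude = 3150 + (-150) = 3000 ft.

3000 ft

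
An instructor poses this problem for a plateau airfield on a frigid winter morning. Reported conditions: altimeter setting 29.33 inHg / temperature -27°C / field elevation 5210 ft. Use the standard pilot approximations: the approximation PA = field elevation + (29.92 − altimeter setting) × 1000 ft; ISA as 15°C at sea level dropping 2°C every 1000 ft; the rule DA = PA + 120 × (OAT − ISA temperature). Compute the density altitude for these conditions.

2152 ft

Pressure altitude = 5210 + (29.92 − 29.33) × 1000 = 5210 + (+590) = 5800 ft.
ISA temperature at 5800 ft = 15 − 2 × (5800/1000) = 3.4°C.
ISA deviation = -27 − 3.4 = -30.4°C.
Density altitude = 5800 + 120 × (-30.4) = 2152 ft.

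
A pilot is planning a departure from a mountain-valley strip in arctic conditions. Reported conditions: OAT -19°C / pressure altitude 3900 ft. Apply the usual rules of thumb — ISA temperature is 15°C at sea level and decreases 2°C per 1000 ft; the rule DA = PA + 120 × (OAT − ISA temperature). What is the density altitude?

756 ft

ISA temperature at 3900 ft = 15 − 2 × (3900/1000) = 7.2°C.
ISA deviation = -19 − 7.2 = -26.2°C.
Density altitude = 3900 + 120 × (-26.2) = 3900 + (-3144) = 756 ft.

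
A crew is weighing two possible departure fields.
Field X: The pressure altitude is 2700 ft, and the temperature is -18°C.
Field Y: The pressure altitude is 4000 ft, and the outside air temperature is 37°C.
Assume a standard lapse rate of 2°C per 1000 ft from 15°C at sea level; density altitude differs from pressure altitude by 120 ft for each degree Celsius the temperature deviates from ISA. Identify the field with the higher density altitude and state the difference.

Field Y by 8212 ft

Field X: ISA temp = 9.6°C, deviation -27.6°C, DA = 2700 + 120 × (-27.6) = -612 ft.
Field Y: ISA temp = 7°C, deviation +30°C, DA = 4000 + 120 × 30 = 7600 ft.
Field Y is higher by 7600 − (-612) = 8212 ft.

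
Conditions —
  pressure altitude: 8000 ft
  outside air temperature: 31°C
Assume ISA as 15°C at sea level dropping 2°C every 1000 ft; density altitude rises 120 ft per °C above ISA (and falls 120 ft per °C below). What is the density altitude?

11840 ft

ISA temperature at 8000 ft = 15 − 2 × (8000/1000) = -1°C.
ISA deviation = 31 − (-1) = +32°C.
Density altitude = 8000 + 120 × (32) = 8000 + (+3840) = 11840 ft.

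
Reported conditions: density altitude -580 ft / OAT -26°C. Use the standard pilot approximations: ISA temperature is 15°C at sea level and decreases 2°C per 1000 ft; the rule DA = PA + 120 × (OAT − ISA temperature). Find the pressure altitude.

3500 ft

DA = PA + 120 × (OAT − (15 − 2·PA/1000)) = PA + 120·OAT − 1800 + 0.24·PA = 1.24·PA + 120·OAT − 1800.
So 1.24·PA = -580 − 120 × (-26) + 1800 = 4340.
PA = 4340 / 1.24 = 3500 ft.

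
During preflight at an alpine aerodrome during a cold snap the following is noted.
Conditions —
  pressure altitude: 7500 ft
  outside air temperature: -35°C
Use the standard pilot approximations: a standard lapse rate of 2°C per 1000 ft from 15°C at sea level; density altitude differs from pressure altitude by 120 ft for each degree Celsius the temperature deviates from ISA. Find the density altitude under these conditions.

3300 ft

ISA temperature at 7500 ft = 15 − 2 × (7500/1000) = 0°C.
ISA deviation = -35 − 0 = -35°C.
Density altitude = 7500 + 120 × (-35) = 7500 + (-4200) = 3300 ft.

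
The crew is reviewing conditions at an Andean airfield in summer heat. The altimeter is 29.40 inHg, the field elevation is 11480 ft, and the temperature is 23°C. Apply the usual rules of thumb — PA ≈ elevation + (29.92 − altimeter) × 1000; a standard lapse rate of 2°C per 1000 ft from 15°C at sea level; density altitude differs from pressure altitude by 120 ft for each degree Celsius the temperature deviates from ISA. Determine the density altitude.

Pressure altitude = 11480 + (29.92 − 29.40) × 1000 = 11480 + (+520) = 12000 ft.
ISA temperature at 12000 ft = 15 − 2 × (12000/1000) = -9°C.
ISA deviation = 23 − (-9) = +32°C.
Density altitude = 12000 + 120 × (32) = 15840 ft.

15840 ft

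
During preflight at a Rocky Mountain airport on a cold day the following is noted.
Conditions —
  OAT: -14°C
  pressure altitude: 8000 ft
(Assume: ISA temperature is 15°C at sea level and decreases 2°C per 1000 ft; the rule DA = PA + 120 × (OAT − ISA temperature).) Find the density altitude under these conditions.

ISA temperature at 8000 ft = 15 − 2 × (8000/1000) = -1°C.
ISA deviation = -14 − (-1) = -13°C.
Density altitude = 8000 + 120 × (-13) = 8000 + (-1560) = 6440 ft.

6440 ft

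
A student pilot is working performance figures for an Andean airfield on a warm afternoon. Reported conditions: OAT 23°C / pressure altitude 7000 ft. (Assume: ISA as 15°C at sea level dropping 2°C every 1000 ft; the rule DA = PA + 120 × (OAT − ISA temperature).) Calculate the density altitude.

9640 ft

ISA temperature at 7000 ft = 15 − 2 × (7000/1000) = 1°C.
ISA deviation = 23 − 1 = +22°C.
Density altitude = 7000 + 120 × (22) = 7000 + (+2640) = 9640 ft.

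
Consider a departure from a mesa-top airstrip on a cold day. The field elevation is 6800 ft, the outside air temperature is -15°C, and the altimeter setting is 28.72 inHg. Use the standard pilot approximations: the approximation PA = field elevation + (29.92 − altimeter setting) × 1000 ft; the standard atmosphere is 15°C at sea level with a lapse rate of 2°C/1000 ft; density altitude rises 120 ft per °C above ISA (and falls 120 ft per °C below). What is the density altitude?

6320 ft

Pressure altitude = 6800 + (29.92 − 28.72) × 1000 = 6800 + (+1200) = 8000 ft.
ISA temperature at 8000 ft = 15 − 2 × (8000/1000) = -1°C.
ISA deviation = -15 − (-1) = -14°C.
Density altitude = 8000 + 120 × (-14) = 6320 ft.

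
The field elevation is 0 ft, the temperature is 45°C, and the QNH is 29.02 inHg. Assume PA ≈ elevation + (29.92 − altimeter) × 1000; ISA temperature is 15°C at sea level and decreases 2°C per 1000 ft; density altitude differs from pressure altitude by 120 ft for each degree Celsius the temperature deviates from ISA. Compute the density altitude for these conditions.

4716 ft

Pressure altitude = 0 + (29.92 − 29.02) × 1000 = 0 + (+900) = 900 ft.
ISA temperature at 900 ft = 15 − 2 × (900/1000) = 13.2°C.
ISA deviation = 45 − 13.2 = +31.8°C.
Density altitude = 900 + 120 × (31.8) = 4716 ft.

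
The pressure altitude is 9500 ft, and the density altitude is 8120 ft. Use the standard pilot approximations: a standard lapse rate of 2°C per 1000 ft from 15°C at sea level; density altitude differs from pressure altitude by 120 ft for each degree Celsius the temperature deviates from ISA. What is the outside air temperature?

Density altitude − pressure altitude = 8120 − 9500 = -1380 ft.
At 120 ft/°C that is an ISA deviation of -1380/120 = -11.5°C.
ISA temperature at 9500 ft = 15 − 2 × (9500/1000) = -4°C.
OAT = ISA + deviation = -4 + (-11.5) = -15.5°C.

-15.5°C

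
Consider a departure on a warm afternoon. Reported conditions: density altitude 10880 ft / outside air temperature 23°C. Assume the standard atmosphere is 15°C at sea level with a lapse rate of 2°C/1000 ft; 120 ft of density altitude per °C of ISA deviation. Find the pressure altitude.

8000 ft

DA = PA + 120 × (OAT − (15 − 2·PA/1000)) = PA + 120·OAT − 1800 + 0.24·PA = 1.24·PA + 120·OAT − 1800.
So 1.24·PA = 10880 − 120 × 23 + 1800 = 9920.
PA = 9920 / 1.24 = 8000 ft.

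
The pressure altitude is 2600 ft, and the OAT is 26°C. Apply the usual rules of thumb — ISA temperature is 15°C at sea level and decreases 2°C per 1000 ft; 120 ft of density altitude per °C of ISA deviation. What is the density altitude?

4544 ft

ISA temperature at 2600 ft = 15 − 2 × (2600/1000) = 9.8°C.
ISA deviation = 26 − 9.8 = +16.2°C.
Density altitude = 2600 + 120 × (16.2) = 2600 + (+1944) = 4544 ft.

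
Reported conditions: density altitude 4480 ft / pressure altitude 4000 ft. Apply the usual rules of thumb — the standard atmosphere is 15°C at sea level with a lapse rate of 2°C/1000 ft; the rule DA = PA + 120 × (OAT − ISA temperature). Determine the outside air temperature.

Density altitude − pressure altitude = 4480 − 4000 = +480 ft.
At 120 ft/°C that is an ISA deviation of 480/120 = +4°C.
ISA temperature at 4000 ft = 15 − 2 × (4000/1000) = 7°C.
OAT = ISA + deviation = 7 + (+4) = 11°C.

11°C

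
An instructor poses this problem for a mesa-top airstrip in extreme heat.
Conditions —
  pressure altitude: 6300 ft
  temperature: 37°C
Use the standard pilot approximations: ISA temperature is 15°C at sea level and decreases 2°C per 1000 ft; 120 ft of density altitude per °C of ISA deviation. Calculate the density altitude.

10452 ft

ISA temperature at 6300 ft = 15 − 2 × (6300/1000) = 2.4°C.
ISA deviation = 37 − 2.4 = +34.6°C.
Density altitude = 6300 + 120 × (34.6) = 6300 + (+4152) = 10452 ft.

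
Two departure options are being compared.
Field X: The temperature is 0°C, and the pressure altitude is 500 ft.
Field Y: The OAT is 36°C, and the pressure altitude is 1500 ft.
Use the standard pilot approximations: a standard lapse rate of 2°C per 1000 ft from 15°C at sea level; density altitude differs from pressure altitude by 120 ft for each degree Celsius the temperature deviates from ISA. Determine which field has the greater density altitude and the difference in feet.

Field X: ISA temp = 14°C, deviation -14°C, DA = 500 + 120 × (-14) = -1180 ft.
Field Y: ISA temp = 12°C, deviation +24°C, DA = 1500 + 120 × 24 = 4380 ft.
Field Y is higher by 4380 − (-1180) = 5560 ft.

Field Y by 5560 ft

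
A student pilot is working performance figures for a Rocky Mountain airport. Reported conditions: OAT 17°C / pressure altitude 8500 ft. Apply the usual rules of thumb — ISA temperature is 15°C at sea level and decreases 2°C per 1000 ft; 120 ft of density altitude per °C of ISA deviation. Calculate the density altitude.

10780 ft

ISA temperature at 8500 ft = 15 − 2 × (8500/1000) = -2°C.
ISA deviation = 17 − (-2) = +19°C.
Density altitude = 8500 + 120 × (19) = 8500 + (+2280) = 10780 ft.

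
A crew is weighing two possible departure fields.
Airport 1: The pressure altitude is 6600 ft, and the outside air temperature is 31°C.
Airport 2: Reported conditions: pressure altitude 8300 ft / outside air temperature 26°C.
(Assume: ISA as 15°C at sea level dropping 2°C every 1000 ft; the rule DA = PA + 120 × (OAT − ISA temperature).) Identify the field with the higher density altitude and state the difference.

Airport 1: ISA temp = 1.8°C, deviation +29.2°C, DA = 6600 + 120 × 29.2 = 10104 ft.
Airport 2: ISA temp = -1.6°C, deviation +27.6°C, DA = 8300 + 120 × 27.6 = 11612 ft.
Airport 2 is higher by 11612 − 10104 = 1508 ft.

Airport 2 by 1508 ft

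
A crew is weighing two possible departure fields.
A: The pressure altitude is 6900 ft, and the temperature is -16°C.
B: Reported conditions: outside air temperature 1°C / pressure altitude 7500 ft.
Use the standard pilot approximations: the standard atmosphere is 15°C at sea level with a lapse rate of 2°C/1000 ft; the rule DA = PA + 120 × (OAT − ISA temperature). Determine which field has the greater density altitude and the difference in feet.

B by 2784 ft

A: ISA temp = 1.2°C, deviation -17.2°C, DA = 6900 + 120 × (-17.2) = 4836 ft.
B: ISA temp = 0°C, deviation +1°C, DA = 7500 + 120 × 1 = 7620 ft.
B is higher by 7620 − 4836 = 2784 ft.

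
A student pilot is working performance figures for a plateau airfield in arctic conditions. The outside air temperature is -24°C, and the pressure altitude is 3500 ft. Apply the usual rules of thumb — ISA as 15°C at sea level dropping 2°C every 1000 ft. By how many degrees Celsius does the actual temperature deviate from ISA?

ISA temperature at 3500 ft = 15 − 2 × (3500/1000) = 8°C.
Deviation = OAT − ISA = -24 − 8 = -32°C.

ISA-32°C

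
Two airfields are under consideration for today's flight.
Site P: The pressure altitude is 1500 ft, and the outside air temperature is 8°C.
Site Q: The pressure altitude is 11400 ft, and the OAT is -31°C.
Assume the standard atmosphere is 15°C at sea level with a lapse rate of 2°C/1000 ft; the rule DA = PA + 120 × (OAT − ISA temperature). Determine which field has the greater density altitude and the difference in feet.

Site Q by 7596 ft

Site P: ISA temp = 12°C, deviation -4°C, DA = 1500 + 120 × (-4) = 1020 ft.
Site Q: ISA temp = -7.8°C, deviation -23.2°C, DA = 11400 + 120 × (-23.2) = 8616 ft.
Site Q is higher by 8616 − 1020 = 7596 ft.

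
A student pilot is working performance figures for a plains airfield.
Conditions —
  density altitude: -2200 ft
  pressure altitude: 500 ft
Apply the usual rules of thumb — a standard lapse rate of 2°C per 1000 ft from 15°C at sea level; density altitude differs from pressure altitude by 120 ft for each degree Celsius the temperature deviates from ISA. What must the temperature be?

-8.5°C

Density altitude − pressure altitude = -2200 − 500 = -2700 ft.
At 120 ft/°C that is an ISA deviation of -2700/120 = -22.5°C.
ISA temperature at 500 ft = 15 − 2 × (500/1000) = 14°C.
OAT = ISA + deviation = 14 + (-22.5) = -8.5°C.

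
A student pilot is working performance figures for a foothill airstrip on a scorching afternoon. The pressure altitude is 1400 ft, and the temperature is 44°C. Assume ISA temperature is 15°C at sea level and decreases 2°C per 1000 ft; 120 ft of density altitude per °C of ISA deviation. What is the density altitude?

5216 ft

ISA temperature at 1400 ft = 15 − 2 × (1400/1000) = 12.2°C.
ISA deviation = 44 − 12.2 = +31.8°C.
Density altitude = 1400 + 120 × (31.8) = 1400 + (+3816) = 5216 ft.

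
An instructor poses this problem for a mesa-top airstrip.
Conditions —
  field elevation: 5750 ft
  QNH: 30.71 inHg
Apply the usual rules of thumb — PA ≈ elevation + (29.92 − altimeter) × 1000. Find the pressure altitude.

4960 ft

Pressure correction = (29.92 − 30.71) × 1000 = -790 ft.
Pressure altitude = 5750 + (-790) = 4960 ft.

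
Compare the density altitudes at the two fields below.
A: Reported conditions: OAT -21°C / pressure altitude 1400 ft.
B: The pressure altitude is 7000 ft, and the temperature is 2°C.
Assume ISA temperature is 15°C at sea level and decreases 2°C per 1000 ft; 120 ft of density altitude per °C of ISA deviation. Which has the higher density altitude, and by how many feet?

B by 9704 ft

A: ISA temp = 12.2°C, deviation -33.2°C, DA = 1400 + 120 × (-33.2) = -2584 ft.
B: ISA temp = 1°C, deviation +1°C, DA = 7000 + 120 × 1 = 7120 ft.
B is higher by 7120 − (-2584) = 9704 ft.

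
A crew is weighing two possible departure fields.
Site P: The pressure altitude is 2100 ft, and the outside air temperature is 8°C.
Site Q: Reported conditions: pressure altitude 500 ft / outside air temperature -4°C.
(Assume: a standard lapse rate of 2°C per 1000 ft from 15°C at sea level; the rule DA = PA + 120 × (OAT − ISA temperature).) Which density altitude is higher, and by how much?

Site P by 3424 ft

Site P: ISA temp = 10.8°C, deviation -2.8°C, DA = 2100 + 120 × (-2.8) = 1764 ft.
Site Q: ISA temp = 14°C, deviation -18°C, DA = 500 + 120 × (-18) = -1660 ft.
Site P is higher by 1764 − (-1660) = 3424 ft.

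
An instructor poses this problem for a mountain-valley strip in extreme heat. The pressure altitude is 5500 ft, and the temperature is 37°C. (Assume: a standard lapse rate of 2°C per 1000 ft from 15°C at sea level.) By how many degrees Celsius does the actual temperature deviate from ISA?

ISA+33°C

ISA temperature at 5500 ft = 15 − 2 × (5500/1000) = 4°C.
Deviation = OAT − ISA = 37 − 4 = +33°C.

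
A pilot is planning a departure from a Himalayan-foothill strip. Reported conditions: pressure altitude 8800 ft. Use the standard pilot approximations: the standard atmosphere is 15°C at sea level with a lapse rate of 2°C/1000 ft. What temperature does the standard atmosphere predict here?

-2.6°C

ISA temperature = 15 − 2 × (8800/1000) = 15 − 17.6 = -2.6°C.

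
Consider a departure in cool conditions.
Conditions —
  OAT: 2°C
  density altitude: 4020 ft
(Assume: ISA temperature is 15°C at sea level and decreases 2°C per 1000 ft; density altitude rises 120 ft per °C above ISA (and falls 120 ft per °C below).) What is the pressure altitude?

DA = PA + 120 × (OAT − (15 − 2·PA/1000)) = PA + 120·OAT − 1800 + 0.24·PA = 1.24·PA + 120·OAT − 1800.
So 1.24·PA = 4020 − 120 × 2 + 1800 = 5580.
PA = 5580 / 1.24 = 4500 ft.

4500 ft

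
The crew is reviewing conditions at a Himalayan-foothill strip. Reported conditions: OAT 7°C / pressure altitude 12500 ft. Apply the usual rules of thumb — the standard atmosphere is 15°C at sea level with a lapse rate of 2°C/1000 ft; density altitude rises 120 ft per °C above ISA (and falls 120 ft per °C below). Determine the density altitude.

14540 ft

ISA temperature at 12500 ft = 15 − 2 × (12500/1000) = -10°C.
ISA deviation = 7 − (-10) = +17°C.
Density altitude = 12500 + 120 × (17) = 12500 + (+2040) = 14540 ft.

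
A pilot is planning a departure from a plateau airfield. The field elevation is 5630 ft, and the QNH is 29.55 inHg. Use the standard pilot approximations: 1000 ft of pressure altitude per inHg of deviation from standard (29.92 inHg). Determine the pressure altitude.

Pressure correction = (29.92 − 29.55) × 1000 = +370 ft.
Pressure altitude = 5630 + (+370) = 6000 ft.

6000 ft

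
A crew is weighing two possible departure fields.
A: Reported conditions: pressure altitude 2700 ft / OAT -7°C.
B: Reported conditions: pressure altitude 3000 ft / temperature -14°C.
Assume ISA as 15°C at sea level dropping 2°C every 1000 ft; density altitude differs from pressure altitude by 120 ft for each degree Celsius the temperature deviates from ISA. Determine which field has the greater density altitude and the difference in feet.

A: ISA temp = 9.6°C, deviation -16.6°C, DA = 2700 + 120 × (-16.6) = 708 ft.
B: ISA temp = 9°C, deviation -23°C, DA = 3000 + 120 × (-23) = 240 ft.
A is higher by 708 − 240 = 468 ft.

A by 468 ft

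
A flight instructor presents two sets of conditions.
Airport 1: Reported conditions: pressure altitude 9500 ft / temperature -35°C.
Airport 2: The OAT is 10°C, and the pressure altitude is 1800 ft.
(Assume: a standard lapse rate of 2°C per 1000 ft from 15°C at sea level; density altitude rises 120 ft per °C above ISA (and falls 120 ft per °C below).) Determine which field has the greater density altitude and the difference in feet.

Airport 1 by 4148 ft

Airport 1: ISA temp = -4°C, deviation -31°C, DA = 9500 + 120 × (-31) = 5780 ft.
Airport 2: ISA temp = 11.4°C, deviation -1.4°C, DA = 1800 + 120 × (-1.4) = 1632 ft.
Airport 1 is higher by 5780 − 1632 = 4148 ft.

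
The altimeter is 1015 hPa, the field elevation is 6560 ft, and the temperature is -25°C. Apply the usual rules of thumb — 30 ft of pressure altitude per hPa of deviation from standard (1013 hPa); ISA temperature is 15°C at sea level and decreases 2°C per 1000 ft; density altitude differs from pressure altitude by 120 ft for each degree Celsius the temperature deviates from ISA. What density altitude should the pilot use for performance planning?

Pressure altitude = 6560 + (1013 − 1015) × 30 = 6560 + (-60) = 6500 ft.
ISA temperature at 6500 ft = 15 − 2 × (6500/1000) = 2°C.
ISA deviation = -25 − 2 = -27°C.
Density altitude = 6500 + 120 × (-27) = 3260 ft.

3260 ft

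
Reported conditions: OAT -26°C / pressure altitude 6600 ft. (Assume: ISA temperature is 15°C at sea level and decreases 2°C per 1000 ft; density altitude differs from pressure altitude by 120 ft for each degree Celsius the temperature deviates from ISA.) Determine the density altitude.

ISA temperature at 6600 ft = 15 − 2 × (6600/1000) = 1.8°C.
ISA deviation = -26 − 1.8 = -27.8°C.
Density altitude = 6600 + 120 × (-27.8) = 6600 + (-3336) = 3264 ft.

3264 ft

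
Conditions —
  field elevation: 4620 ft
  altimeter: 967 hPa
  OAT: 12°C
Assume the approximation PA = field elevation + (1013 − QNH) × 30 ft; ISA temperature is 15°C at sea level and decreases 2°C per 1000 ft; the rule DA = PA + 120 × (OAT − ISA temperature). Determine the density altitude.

Pressure altitude = 4620 + (1013 − 967) × 30 = 4620 + (+1380) = 6000 ft.
ISA temperature at 6000 ft = 15 − 2 × (6000/1000) = 3°C.
ISA deviation = 12 − 3 = +9°C.
Density altitude = 6000 + 120 × (9) = 7080 ft.

7080 ft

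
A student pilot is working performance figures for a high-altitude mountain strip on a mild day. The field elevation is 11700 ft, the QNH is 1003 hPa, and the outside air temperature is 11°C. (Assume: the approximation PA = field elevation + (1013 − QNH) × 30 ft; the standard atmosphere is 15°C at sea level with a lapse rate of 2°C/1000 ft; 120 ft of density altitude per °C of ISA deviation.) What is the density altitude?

Pressure altitude = 11700 + (1013 − 1003) × 30 = 11700 + (+300) = 12000 ft.
ISA temperature at 12000 ft = 15 − 2 × (12000/1000) = -9°C.
ISA deviation = 11 − (-9) = +20°C.
Density altitude = 12000 + 120 × (20) = 14400 ft.

14400 ft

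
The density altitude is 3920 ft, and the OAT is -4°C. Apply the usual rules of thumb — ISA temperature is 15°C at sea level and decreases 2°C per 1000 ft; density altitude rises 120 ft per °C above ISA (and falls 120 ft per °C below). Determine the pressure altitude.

5000 ft

DA = PA + 120 × (OAT − (15 − 2·PA/1000)) = PA + 120·OAT − 1800 + 0.24·PA = 1.24·PA + 120·OAT − 1800.
So 1.24·PA = 3920 − 120 × (-4) + 1800 = 6200.
PA = 6200 / 1.24 = 5000 ft.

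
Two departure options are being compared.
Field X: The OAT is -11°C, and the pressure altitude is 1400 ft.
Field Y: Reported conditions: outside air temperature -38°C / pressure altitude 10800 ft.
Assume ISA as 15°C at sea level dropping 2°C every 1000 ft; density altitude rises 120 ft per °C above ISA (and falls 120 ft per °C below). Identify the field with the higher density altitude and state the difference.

Field Y by 8416 ft

Field X: ISA temp = 12.2°C, deviation -23.2°C, DA = 1400 + 120 × (-23.2) = -1384 ft.
Field Y: ISA temp = -6.6°C, deviation -31.4°C, DA = 10800 + 120 × (-31.4) = 7032 ft.
Field Y is higher by 7032 − (-1384) = 8416 ft.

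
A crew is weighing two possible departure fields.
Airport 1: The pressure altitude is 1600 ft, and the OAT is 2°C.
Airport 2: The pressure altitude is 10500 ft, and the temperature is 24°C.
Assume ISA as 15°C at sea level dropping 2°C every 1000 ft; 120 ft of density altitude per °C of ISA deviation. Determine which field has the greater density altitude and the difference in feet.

Airport 1: ISA temp = 11.8°C, deviation -9.8°C, DA = 1600 + 120 × (-9.8) = 424 ft.
Airport 2: ISA temp = -6°C, deviation +30°C, DA = 10500 + 120 × 30 = 14100 ft.
Airport 2 is higher by 14100 − 424 = 13676 ft.

Airport 2 by 13676 ft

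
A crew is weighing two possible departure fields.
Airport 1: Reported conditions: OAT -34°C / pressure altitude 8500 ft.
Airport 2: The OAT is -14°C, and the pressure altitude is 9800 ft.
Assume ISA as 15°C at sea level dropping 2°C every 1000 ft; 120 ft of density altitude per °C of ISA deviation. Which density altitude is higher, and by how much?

Airport 1: ISA temp = -2°C, deviation -32°C, DA = 8500 + 120 × (-32) = 4660 ft.
Airport 2: ISA temp = -4.6°C, deviation -9.4°C, DA = 9800 + 120 × (-9.4) = 8672 ft.
Airport 2 is higher by 8672 − 4660 = 4012 ft.

Airport 2 by 4012 ft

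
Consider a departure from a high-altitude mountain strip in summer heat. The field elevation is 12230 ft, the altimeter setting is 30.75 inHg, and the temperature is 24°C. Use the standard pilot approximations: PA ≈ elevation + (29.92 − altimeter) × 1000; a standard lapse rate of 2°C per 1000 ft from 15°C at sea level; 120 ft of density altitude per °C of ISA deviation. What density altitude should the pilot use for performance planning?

15216 ft

Pressure altitude = 12230 + (29.92 − 30.75) × 1000 = 12230 + (-830) = 11400 ft.
ISA temperature at 11400 ft = 15 − 2 × (11400/1000) = -7.8°C.
ISA deviation = 24 − (-7.8) = +31.8°C.
Density altitude = 11400 + 120 × (31.8) = 15216 ft.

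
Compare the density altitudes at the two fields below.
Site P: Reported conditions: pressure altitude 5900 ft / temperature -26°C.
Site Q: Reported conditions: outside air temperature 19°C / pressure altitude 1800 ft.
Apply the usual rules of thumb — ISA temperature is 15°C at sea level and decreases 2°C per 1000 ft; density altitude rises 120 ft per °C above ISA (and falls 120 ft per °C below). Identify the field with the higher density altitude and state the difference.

Site P: ISA temp = 3.2°C, deviation -29.2°C, DA = 5900 + 120 × (-29.2) = 2396 ft.
Site Q: ISA temp = 11.4°C, deviation +7.6°C, DA = 1800 + 120 × 7.6 = 2712 ft.
Site Q is higher by 2712 − 2396 = 316 ft.

Site Q by 316 ft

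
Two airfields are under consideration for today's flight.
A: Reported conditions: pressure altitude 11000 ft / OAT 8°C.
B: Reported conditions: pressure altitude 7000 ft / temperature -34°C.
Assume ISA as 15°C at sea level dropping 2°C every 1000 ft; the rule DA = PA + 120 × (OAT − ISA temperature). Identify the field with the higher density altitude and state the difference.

A by 10000 ft

A: ISA temp = -7°C, deviation +15°C, DA = 11000 + 120 × 15 = 12800 ft.
B: ISA temp = 1°C, deviation -35°C, DA = 7000 + 120 × (-35) = 2800 ft.
A is higher by 12800 − 2800 = 10000 ft.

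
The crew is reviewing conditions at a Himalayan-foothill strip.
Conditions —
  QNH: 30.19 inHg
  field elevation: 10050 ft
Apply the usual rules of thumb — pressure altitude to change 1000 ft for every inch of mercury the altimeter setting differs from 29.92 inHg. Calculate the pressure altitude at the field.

Pressure correction = (29.92 − 30.19) × 1000 = -270 ft.
Pressure altitude = 10050 + (-270) = 9780 ft.

9780 ft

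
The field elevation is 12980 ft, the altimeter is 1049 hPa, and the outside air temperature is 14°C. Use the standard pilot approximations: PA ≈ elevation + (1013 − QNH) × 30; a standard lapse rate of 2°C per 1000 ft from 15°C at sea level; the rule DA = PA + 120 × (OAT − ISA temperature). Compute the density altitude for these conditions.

14636 ft

Pressure altitude = 12980 + (1013 − 1049) × 30 = 12980 + (-1080) = 11900 ft.
ISA temperature at 11900 ft = 15 − 2 × (11900/1000) = -8.8°C.
ISA deviation = 14 − (-8.8) = +22.8°C.
Density altitude = 11900 + 120 × (22.8) = 14636 ft.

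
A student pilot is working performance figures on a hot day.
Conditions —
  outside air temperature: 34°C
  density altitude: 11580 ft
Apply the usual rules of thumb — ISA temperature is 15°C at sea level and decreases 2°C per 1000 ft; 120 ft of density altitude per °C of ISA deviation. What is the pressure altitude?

DA = PA + 120 × (OAT − (15 − 2·PA/1000)) = PA + 120·OAT − 1800 + 0.24·PA = 1.24·PA + 120·OAT − 1800.
So 1.24·PA = 11580 − 120 × 34 + 1800 = 9300.
PA = 9300 / 1.24 = 7500 ft.

7500 ft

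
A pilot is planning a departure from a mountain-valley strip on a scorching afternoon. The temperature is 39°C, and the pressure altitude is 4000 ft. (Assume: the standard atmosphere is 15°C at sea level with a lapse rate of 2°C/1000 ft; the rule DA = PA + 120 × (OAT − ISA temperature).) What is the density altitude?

ISA temperature at 4000 ft = 15 − 2 × (4000/1000) = 7°C.
ISA deviation = 39 − 7 = +32°C.
Density altitude = 4000 + 120 × (32) = 4000 + (+3840) = 7840 ft.

7840 ft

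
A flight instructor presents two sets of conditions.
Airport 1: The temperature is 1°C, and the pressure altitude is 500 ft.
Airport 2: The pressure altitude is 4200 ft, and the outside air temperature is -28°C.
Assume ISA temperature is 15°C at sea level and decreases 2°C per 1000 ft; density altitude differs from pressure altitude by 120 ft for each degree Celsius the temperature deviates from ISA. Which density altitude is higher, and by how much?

Airport 1: ISA temp = 14°C, deviation -13°C, DA = 500 + 120 × (-13) = -1060 ft.
Airport 2: ISA temp = 6.6°C, deviation -34.6°C, DA = 4200 + 120 × (-34.6) = 48 ft.
Airport 2 is higher by 48 − (-1060) = 1108 ft.

Airport 2 by 1108 ft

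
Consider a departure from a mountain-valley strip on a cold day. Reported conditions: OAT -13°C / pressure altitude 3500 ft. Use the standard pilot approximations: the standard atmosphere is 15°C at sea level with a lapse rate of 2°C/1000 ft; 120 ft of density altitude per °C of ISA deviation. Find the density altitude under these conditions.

980 ft

ISA temperature at 3500 ft = 15 − 2 × (3500/1000) = 8°C.
ISA deviation = -13 − 8 = -21°C.
Density altitude = 3500 + 120 × (-21) = 3500 + (-2520) = 980 ft.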